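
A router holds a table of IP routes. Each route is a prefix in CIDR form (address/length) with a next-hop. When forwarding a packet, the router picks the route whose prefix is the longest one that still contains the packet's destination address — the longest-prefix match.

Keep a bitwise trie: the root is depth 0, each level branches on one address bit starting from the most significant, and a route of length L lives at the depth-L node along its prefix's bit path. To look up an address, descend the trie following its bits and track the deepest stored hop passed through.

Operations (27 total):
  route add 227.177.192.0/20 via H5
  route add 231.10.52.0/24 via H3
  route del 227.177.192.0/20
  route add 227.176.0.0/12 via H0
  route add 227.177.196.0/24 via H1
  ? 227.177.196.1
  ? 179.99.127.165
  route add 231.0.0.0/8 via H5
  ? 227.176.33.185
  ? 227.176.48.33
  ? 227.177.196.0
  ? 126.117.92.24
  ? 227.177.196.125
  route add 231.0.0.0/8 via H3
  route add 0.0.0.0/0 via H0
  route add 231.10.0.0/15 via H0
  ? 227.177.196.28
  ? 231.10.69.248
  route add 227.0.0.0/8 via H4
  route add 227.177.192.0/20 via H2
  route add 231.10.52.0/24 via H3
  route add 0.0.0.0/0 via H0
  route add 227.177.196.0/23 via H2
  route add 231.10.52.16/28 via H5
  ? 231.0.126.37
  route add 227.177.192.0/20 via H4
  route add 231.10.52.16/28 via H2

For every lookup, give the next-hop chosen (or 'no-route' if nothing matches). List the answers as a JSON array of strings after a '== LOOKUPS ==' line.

Process each operation:
  + 227.177.192.0/20 (H5) depth=20
  + 231.10.52.0/24 (H3) depth=24
  del 227.177.192.0/20 (clear depth 20)
  + 227.176.0.0/12 (H0) depth=12
  + 227.177.196.0/24 (H1) depth=24
  lookup 227.177.196.1: bits 111000111011000111000100 walk d0:-→d1:-→d2:-→d3:-→d4:-→d5:-→d6:-→d7:-→d8:-→d9:-→d10:-→d11:-→d12:H0→d13:-→d14:-→d15:-→d16:-→d17:-→d18:-→d19:-→d20:-→d21:-→d22:-→d23:-→d24:H1 -> H1
  lookup 179.99.127.165: bits 1 walk d0:-→d1:- -> no-route
  + 231.0.0.0/8 (H5) depth=8
  lookup 227.176.33.185: bits 111000111011000 walk d0:-→d1:-→d2:-→d3:-→d4:-→d5:-→d6:-→d7:-→d8:-→d9:-→d10:-→d11:-→d12:H0→d13:-→d14:-→d15:- -> H0
  lookup 227.176.48.33: bits 111000111011000 walk d0:-→d1:-→d2:-→d3:-→d4:-→d5:-→d6:-→d7:-→d8:-→d9:-→d10:-→d11:-→d12:H0→d13:-→d14:-→d15:- -> H0
  lookup 227.177.196.0: bits 111000111011000111000100 walk d0:-→d1:-→d2:-→d3:-→d4:-→d5:-→d6:-→d7:-→d8:-→d9:-→d10:-→d11:-→d12:H0→d13:-→d14:-→d15:-→d16:-→d17:-→d18:-→d19:-→d20:-→d21:-→d22:-→d23:-→d24:H1 -> H1
  lookup 126.117.92.24: bits ε walk d0:- -> no-route
  lookup 227.177.196.125: bits 111000111011000111000100 walk d0:-→d1:-→d2:-→d3:-→d4:-→d5:-→d6:-→d7:-→d8:-→d9:-→d10:-→d11:-→d12:H0→d13:-→d14:-→d15:-→d16:-→d17:-→d18:-→d19:-→d20:-→d21:-→d22:-→d23:-→d24:H1 -> H1
  + 231.0.0.0/8 (H3) depth=8
  + 0.0.0.0/0 (H0) depth=0
  + 231.10.0.0/15 (H0) depth=15
  lookup 227.177.196.28: bits 111000111011000111000100 walk d0:H0→d1:-→d2:-→d3:-→d4:-→d5:-→d6:-→d7:-→d8:-→d9:-→d10:-→d11:-→d12:H0→d13:-→d14:-→d15:-→d16:-→d17:-→d18:-→d19:-→d20:-→d21:-→d22:-→d23:-→d24:H1 -> H1
  lookup 231.10.69.248: bits 11100111000010100 walk d0:H0→d1:-→d2:-→d3:-→d4:-→d5:-→d6:-→d7:-→d8:H3→d9:-→d10:-→d11:-→d12:-→d13:-→d14:-→d15:H0→d16:-→d17:- -> H0
  + 227.0.0.0/8 (H4) depth=8
  + 227.177.192.0/20 (H2) depth=20
  + 231.10.52.0/24 (H3) depth=24
  + 0.0.0.0/0 (H0) depth=0
  + 227.177.196.0/23 (H2) depth=23
  + 231.10.52.16/28 (H5) depth=28
  lookup 231.0.126.37: bits 111001110000 walk d0:H0→d1:-→d2:-→d3:-→d4:-→d5:-→d6:-→d7:-→d8:H3→d9:-→d10:-→d11:-→d12:- -> H3
  + 227.177.192.0/20 (H4) depth=20
  + 231.10.52.16/28 (H2) depth=28

== LOOKUPS ==
["H1","no-route","H0","H0","H1","no-route","H1","H1","H0","H3"]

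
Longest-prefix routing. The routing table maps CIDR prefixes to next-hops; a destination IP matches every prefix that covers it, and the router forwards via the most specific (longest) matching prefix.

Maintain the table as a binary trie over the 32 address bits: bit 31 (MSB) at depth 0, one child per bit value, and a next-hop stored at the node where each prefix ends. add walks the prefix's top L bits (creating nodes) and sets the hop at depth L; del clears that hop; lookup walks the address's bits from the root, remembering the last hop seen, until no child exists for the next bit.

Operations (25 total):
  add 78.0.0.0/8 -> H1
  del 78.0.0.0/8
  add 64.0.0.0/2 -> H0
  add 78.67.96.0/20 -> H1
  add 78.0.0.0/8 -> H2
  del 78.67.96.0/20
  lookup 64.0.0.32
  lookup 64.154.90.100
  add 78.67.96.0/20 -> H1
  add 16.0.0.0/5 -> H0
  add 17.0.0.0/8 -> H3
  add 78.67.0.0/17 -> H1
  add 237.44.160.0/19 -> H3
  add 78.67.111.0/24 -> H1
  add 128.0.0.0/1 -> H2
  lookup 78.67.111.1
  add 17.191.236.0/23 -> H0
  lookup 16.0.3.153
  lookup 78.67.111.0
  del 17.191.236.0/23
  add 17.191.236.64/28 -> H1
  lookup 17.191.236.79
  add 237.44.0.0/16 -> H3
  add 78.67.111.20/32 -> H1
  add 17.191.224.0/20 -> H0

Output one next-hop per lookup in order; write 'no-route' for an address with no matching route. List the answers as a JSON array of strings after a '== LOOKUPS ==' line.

Apply in order:
  + 78.0.0.0/8 (H1) depth=8
  - 78.0.0.0/8 clear@8
  + 64.0.0.0/2 (H0) depth=2
  + 78.67.96.0/20 (H1) depth=20
  + 78.0.0.0/8 (H2) depth=8
  - 78.67.96.0/20 clear@20
  ? 64.0.0.32  path d0:-→d1:-→d2:H0→d3:-→d4:-  best=H0
  ? 64.154.90.100  path d0:-→d1:-→d2:H0→d3:-→d4:-  best=H0
  + 78.67.96.0/20 (H1) depth=20
  + 16.0.0.0/5 (H0) depth=5
  + 17.0.0.0/8 (H3) depth=8
  + 78.67.0.0/17 (H1) depth=17
  + 237.44.160.0/19 (H3) depth=19
  + 78.67.111.0/24 (H1) depth=24
  + 128.0.0.0/1 (H2) depth=1
  ? 78.67.111.1  path d0:-→d1:-→d2:H0→d3:-→d4:-→d5:-→d6:-→d7:-→d8:H2→d9:-→d10:-→d11:-→d12:-→d13:-→d14:-→d15:-→d16:-→d17:H1→d18:-→d19:-→d20:H1→d21:-→d22:-→d23:-→d24:H1  best=H1
  + 17.191.236.0/23 (H0) depth=23
  ? 16.0.3.153  path d0:-→d1:-→d2:-→d3:-→d4:-→d5:H0→d6:-→d7:-  best=H0
  ? 78.67.111.0  path d0:-→d1:-→d2:H0→d3:-→d4:-→d5:-→d6:-→d7:-→d8:H2→d9:-→d10:-→d11:-→d12:-→d13:-→d14:-→d15:-→d16:-→d17:H1→d18:-→d19:-→d20:H1→d21:-→d22:-→d23:-→d24:H1  best=H1
  - 17.191.236.0/23 clear@23
  + 17.191.236.64/28 (H1) depth=28
  ? 17.191.236.79  path d0:-→d1:-→d2:-→d3:-→d4:-→d5:H0→d6:-→d7:-→d8:H3→d9:-→d10:-→d11:-→d12:-→d13:-→d14:-→d15:-→d16:-→d17:-→d18:-→d19:-→d20:-→d21:-→d22:-→d23:-→d24:-→d25:-→d26:-→d27:-→d28:H1  best=H1
  + 237.44.0.0/16 (H3) depth=16
  + 78.67.111.20/32 (H1) depth=32
  + 17.191.224.0/20 (H0) depth=20

== LOOKUPS ==
["H0","H0","H1","H0","H1","H1"]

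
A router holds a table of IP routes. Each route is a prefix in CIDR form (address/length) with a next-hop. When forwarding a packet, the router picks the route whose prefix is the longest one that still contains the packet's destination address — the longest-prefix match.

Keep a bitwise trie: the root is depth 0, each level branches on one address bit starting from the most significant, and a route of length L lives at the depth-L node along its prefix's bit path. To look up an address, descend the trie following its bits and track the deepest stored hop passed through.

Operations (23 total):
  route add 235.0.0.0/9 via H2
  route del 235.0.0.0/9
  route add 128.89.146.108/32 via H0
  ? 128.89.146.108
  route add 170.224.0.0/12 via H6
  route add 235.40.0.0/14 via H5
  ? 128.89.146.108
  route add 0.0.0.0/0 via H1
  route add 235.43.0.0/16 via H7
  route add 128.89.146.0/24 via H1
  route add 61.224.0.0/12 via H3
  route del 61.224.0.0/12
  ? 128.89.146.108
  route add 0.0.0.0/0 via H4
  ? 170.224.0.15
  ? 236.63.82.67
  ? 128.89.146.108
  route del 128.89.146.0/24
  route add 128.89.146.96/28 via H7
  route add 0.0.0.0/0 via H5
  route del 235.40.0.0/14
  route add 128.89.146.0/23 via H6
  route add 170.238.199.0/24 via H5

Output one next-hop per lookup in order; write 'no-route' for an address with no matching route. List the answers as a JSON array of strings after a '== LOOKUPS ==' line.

Trace:
  + 235.0.0.0/9 (H2) depth=9
  del 235.0.0.0/9 (clear depth 9)
  + 128.89.146.108/32 (H0) depth=32
  ? 128.89.146.108  path d0:-→d1:-→d2:-→d3:-→d4:-→d5:-→d6:-→d7:-→d8:-→d9:-→d10:-→d11:-→d12:-→d13:-→d14:-→d15:-→d16:-→d17:-→d18:-→d19:-→d20:-→d21:-→d22:-→d23:-→d24:-→d25:-→d26:-→d27:-→d28:-→d29:-→d30:-→d31:-→d32:H0  best=H0
  + 170.224.0.0/12 (H6) depth=12
  + 235.40.0.0/14 (H5) depth=14
  ? 128.89.146.108  path d0:-→d1:-→d2:-→d3:-→d4:-→d5:-→d6:-→d7:-→d8:-→d9:-→d10:-→d11:-→d12:-→d13:-→d14:-→d15:-→d16:-→d17:-→d18:-→d19:-→d20:-→d21:-→d22:-→d23:-→d24:-→d25:-→d26:-→d27:-→d28:-→d29:-→d30:-→d31:-→d32:H0  best=H0
  + 0.0.0.0/0 (H1) depth=0
  + 235.43.0.0/16 (H7) depth=16
  + 128.89.146.0/24 (H1) depth=24
  + 61.224.0.0/12 (H3) depth=12
  del 61.224.0.0/12 (clear depth 12)
  ? 128.89.146.108  path d0:H1→d1:-→d2:-→d3:-→d4:-→d5:-→d6:-→d7:-→d8:-→d9:-→d10:-→d11:-→d12:-→d13:-→d14:-→d15:-→d16:-→d17:-→d18:-→d19:-→d20:-→d21:-→d22:-→d23:-→d24:H1→d25:-→d26:-→d27:-→d28:-→d29:-→d30:-→d31:-→d32:H0  best=H0
  + 0.0.0.0/0 (H4) depth=0
  ? 170.224.0.15  path d0:H4→d1:-→d2:-→d3:-→d4:-→d5:-→d6:-→d7:-→d8:-→d9:-→d10:-→d11:-→d12:H6  best=H6
  ? 236.63.82.67  path d0:H4→d1:-→d2:-→d3:-→d4:-→d5:-  best=H4
  ? 128.89.146.108  path d0:H4→d1:-→d2:-→d3:-→d4:-→d5:-→d6:-→d7:-→d8:-→d9:-→d10:-→d11:-→d12:-→d13:-→d14:-→d15:-→d16:-→d17:-→d18:-→d19:-→d20:-→d21:-→d22:-→d23:-→d24:H1→d25:-→d26:-→d27:-→d28:-→d29:-→d30:-→d31:-→d32:H0  best=H0
  del 128.89.146.0/24 (clear depth 24)
  + 128.89.146.96/28 (H7) depth=28
  + 0.0.0.0/0 (H5) depth=0
  del 235.40.0.0/14 (clear depth 14)
  + 128.89.146.0/23 (H6) depth=23
  + 170.238.199.0/24 (H5) depth=24

== LOOKUPS ==
["H0","H0","H0","H6","H4","H0"]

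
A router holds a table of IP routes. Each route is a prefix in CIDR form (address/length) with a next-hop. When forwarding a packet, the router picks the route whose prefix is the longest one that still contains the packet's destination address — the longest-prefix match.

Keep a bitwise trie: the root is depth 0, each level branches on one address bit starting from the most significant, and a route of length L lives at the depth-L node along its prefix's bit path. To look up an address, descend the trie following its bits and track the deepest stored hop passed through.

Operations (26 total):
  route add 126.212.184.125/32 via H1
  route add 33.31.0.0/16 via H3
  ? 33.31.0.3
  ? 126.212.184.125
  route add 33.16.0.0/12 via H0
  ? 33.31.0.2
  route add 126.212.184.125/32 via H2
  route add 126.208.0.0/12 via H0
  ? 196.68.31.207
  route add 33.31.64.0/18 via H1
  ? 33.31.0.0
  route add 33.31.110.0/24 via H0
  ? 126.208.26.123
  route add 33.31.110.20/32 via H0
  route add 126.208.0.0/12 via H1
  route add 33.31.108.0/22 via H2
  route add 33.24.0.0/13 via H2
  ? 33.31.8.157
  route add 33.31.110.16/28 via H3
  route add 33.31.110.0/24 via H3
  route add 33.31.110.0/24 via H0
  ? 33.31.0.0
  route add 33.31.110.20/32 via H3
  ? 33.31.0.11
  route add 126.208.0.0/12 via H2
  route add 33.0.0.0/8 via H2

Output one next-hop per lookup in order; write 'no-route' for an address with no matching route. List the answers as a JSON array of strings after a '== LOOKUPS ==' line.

Trace:
  + 126.212.184.125/32 (H1) depth=32
  + 33.31.0.0/16 (H3) depth=16
  ? 33.31.0.3  path d0:-→d1:-→d2:-→d3:-→d4:-→d5:-→d6:-→d7:-→d8:-→d9:-→d10:-→d11:-→d12:-→d13:-→d14:-→d15:-→d16:H3  best=H3
  ? 126.212.184.125  path d0:-→d1:-→d2:-→d3:-→d4:-→d5:-→d6:-→d7:-→d8:-→d9:-→d10:-→d11:-→d12:-→d13:-→d14:-→d15:-→d16:-→d17:-→d18:-→d19:-→d20:-→d21:-→d22:-→d23:-→d24:-→d25:-→d26:-→d27:-→d28:-→d29:-→d30:-→d31:-→d32:H1  best=H1
  + 33.16.0.0/12 (H0) depth=12
  ? 33.31.0.2  path d0:-→d1:-→d2:-→d3:-→d4:-→d5:-→d6:-→d7:-→d8:-→d9:-→d10:-→d11:-→d12:H0→d13:-→d14:-→d15:-→d16:H3  best=H3
  + 126.212.184.125/32 (H2) depth=32
  + 126.208.0.0/12 (H0) depth=12
  ? 196.68.31.207  path d0:-  best=no-route
  + 33.31.64.0/18 (H1) depth=18
  ? 33.31.0.0  path d0:-→d1:-→d2:-→d3:-→d4:-→d5:-→d6:-→d7:-→d8:-→d9:-→d10:-→d11:-→d12:H0→d13:-→d14:-→d15:-→d16:H3→d17:-  best=H3
  + 33.31.110.0/24 (H0) depth=24
  ? 126.208.26.123  path d0:-→d1:-→d2:-→d3:-→d4:-→d5:-→d6:-→d7:-→d8:-→d9:-→d10:-→d11:-→d12:H0→d13:-  best=H0
  + 33.31.110.20/32 (H0) depth=32
  + 126.208.0.0/12 (H1) depth=12
  + 33.31.108.0/22 (H2) depth=22
  + 33.24.0.0/13 (H2) depth=13
  ? 33.31.8.157  path d0:-→d1:-→d2:-→d3:-→d4:-→d5:-→d6:-→d7:-→d8:-→d9:-→d10:-→d11:-→d12:H0→d13:H2→d14:-→d15:-→d16:H3→d17:-  best=H3
  + 33.31.110.16/28 (H3) depth=28
  + 33.31.110.0/24 (H3) depth=24
  + 33.31.110.0/24 (H0) depth=24
  ? 33.31.0.0  path d0:-→d1:-→d2:-→d3:-→d4:-→d5:-→d6:-→d7:-→d8:-→d9:-→d10:-→d11:-→d12:H0→d13:H2→d14:-→d15:-→d16:H3→d17:-  best=H3
  + 33.31.110.20/32 (H3) depth=32
  ? 33.31.0.11  path d0:-→d1:-→d2:-→d3:-→d4:-→d5:-→d6:-→d7:-→d8:-→d9:-→d10:-→d11:-→d12:H0→d13:H2→d14:-→d15:-→d16:H3→d17:-  best=H3
  + 126.208.0.0/12 (H2) depth=12
  + 33.0.0.0/8 (H2) depth=8

== LOOKUPS ==
["H3","H1","H3","no-route","H3","H0","H3","H3","H3"]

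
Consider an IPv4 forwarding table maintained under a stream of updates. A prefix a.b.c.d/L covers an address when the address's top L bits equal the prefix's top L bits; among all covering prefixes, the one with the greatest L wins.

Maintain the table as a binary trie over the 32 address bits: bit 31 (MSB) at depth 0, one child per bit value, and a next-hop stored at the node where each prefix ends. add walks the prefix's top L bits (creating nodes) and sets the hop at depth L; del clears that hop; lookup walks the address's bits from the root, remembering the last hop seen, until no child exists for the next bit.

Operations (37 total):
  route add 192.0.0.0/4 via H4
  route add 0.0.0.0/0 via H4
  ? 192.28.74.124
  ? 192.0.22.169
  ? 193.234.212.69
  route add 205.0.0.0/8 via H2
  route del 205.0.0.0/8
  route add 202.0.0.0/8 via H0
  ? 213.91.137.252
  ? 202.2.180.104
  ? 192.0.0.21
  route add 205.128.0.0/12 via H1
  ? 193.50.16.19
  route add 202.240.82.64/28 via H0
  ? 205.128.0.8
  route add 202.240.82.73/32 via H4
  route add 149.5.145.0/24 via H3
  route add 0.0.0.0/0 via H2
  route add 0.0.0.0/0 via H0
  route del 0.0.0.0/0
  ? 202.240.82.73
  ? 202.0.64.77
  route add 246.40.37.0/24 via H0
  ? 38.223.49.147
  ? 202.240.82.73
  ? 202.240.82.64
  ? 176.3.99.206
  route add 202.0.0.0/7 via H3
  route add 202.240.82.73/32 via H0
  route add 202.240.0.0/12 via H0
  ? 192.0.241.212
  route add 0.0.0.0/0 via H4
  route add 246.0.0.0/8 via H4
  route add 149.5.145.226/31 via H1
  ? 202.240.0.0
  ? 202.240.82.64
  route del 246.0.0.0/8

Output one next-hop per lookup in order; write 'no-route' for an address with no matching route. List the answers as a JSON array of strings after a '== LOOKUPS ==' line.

Trace:
  + 192.0.0.0/4 (H4) depth=4
  + 0.0.0.0/0 (H4) depth=0
  Q 192.28.74.124: descend 1100 ; hops seen [H4,H4] ; pick H4
  Q 192.0.22.169: descend 1100 ; hops seen [H4,H4] ; pick H4
  Q 193.234.212.69: descend 1100 ; hops seen [H4,H4] ; pick H4
  + 205.0.0.0/8 (H2) depth=8
  del 205.0.0.0/8 (clear depth 8)
  + 202.0.0.0/8 (H0) depth=8
  Q 213.91.137.252: descend 110 ; hops seen [H4] ; pick H4
  Q 202.2.180.104: descend 11001010 ; hops seen [H4,H4,H0] ; pick H0
  Q 192.0.0.21: descend 1100 ; hops seen [H4,H4] ; pick H4
  + 205.128.0.0/12 (H1) depth=12
  Q 193.50.16.19: descend 1100 ; hops seen [H4,H4] ; pick H4
  + 202.240.82.64/28 (H0) depth=28
  Q 205.128.0.8: descend 110011011000 ; hops seen [H4,H4,H1] ; pick H1
  + 202.240.82.73/32 (H4) depth=32
  + 149.5.145.0/24 (H3) depth=24
  + 0.0.0.0/0 (H2) depth=0
  + 0.0.0.0/0 (H0) depth=0
  del 0.0.0.0/0 (clear depth 0)
  Q 202.240.82.73: descend 11001010111100000101001001001001 ; hops seen [H4,H0,H0,H4] ; pick H4
  Q 202.0.64.77: descend 11001010 ; hops seen [H4,H0] ; pick H0
  + 246.40.37.0/24 (H0) depth=24
  Q 38.223.49.147: descend ε ; hops seen [∅] ; pick no-route
  Q 202.240.82.73: descend 11001010111100000101001001001001 ; hops seen [H4,H0,H0,H4] ; pick H4
  Q 202.240.82.64: descend 1100101011110000010100100100 ; hops seen [H4,H0,H0] ; pick H0
  Q 176.3.99.206: descend 10 ; hops seen [∅] ; pick no-route
  + 202.0.0.0/7 (H3) depth=7
  + 202.240.82.73/32 (H0) depth=32
  + 202.240.0.0/12 (H0) depth=12
  Q 192.0.241.212: descend 1100 ; hops seen [H4] ; pick H4
  + 0.0.0.0/0 (H4) depth=0
  + 246.0.0.0/8 (H4) depth=8
  + 149.5.145.226/31 (H1) depth=31
  Q 202.240.0.0: descend 11001010111100000 ; hops seen [H4,H4,H3,H0,H0] ; pick H0
  Q 202.240.82.64: descend 1100101011110000010100100100 ; hops seen [H4,H4,H3,H0,H0,H0] ; pick H0
  del 246.0.0.0/8 (clear depth 8)

== LOOKUPS ==
["H4","H4","H4","H4","H0","H4","H4","H1","H4","H0","no-route","H4","H0","no-route","H4","H0","H0"]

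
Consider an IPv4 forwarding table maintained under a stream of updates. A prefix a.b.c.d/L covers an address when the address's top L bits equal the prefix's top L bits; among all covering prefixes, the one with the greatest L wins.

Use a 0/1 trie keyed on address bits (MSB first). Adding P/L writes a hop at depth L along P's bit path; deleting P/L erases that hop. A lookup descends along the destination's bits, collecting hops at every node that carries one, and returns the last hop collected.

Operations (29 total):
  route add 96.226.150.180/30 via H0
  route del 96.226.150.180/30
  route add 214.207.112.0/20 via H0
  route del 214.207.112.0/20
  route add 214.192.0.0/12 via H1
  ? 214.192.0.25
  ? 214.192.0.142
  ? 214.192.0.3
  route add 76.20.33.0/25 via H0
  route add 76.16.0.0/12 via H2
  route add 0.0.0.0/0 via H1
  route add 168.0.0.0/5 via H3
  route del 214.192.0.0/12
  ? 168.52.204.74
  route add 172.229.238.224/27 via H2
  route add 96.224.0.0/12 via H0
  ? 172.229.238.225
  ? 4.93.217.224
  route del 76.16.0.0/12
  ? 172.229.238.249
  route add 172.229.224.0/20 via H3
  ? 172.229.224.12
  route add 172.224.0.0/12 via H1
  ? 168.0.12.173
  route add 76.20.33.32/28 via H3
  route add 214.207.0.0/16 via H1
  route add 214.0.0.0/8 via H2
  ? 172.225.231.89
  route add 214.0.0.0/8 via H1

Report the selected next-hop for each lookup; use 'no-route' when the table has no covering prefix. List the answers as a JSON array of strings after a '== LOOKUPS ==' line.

Trace:
  add 96.226.150.180/30 -> H0 at depth 30
  - 96.226.150.180/30 clear@30
  add 214.207.112.0/20 -> H0 at depth 20
  - 214.207.112.0/20 clear@20
  add 214.192.0.0/12 -> H1 at depth 12
  lookup 214.192.0.25: bits 110101101100 walk d0:-→d1:-→d2:-→d3:-→d4:-→d5:-→d6:-→d7:-→d8:-→d9:-→d10:-→d11:-→d12:H1 -> H1
  lookup 214.192.0.142: bits 110101101100 walk d0:-→d1:-→d2:-→d3:-→d4:-→d5:-→d6:-→d7:-→d8:-→d9:-→d10:-→d11:-→d12:H1 -> H1
  lookup 214.192.0.3: bits 110101101100 walk d0:-→d1:-→d2:-→d3:-→d4:-→d5:-→d6:-→d7:-→d8:-→d9:-→d10:-→d11:-→d12:H1 -> H1
  add 76.20.33.0/25 -> H0 at depth 25
  add 76.16.0.0/12 -> H2 at depth 12
  add 0.0.0.0/0 -> H1 at depth 0
  add 168.0.0.0/5 -> H3 at depth 5
  - 214.192.0.0/12 clear@12
  lookup 168.52.204.74: bits 10101 walk d0:H1→d1:-→d2:-→d3:-→d4:-→d5:H3 -> H3
  add 172.229.238.224/27 -> H2 at depth 27
  add 96.224.0.0/12 -> H0 at depth 12
  lookup 172.229.238.225: bits 101011001110010111101110111 walk d0:H1→d1:-→d2:-→d3:-→d4:-→d5:H3→d6:-→d7:-→d8:-→d9:-→d10:-→d11:-→d12:-→d13:-→d14:-→d15:-→d16:-→d17:-→d18:-→d19:-→d20:-→d21:-→d22:-→d23:-→d24:-→d25:-→d26:-→d27:H2 -> H2
  lookup 4.93.217.224: bits 0 walk d0:H1→d1:- -> H1
  - 76.16.0.0/12 clear@12
  lookup 172.229.238.249: bits 101011001110010111101110111 walk d0:H1→d1:-→d2:-→d3:-→d4:-→d5:H3→d6:-→d7:-→d8:-→d9:-→d10:-→d11:-→d12:-→d13:-→d14:-→d15:-→d16:-→d17:-→d18:-→d19:-→d20:-→d21:-→d22:-→d23:-→d24:-→d25:-→d26:-→d27:H2 -> H2
  add 172.229.224.0/20 -> H3 at depth 20
  lookup 172.229.224.12: bits 10101100111001011110 walk d0:H1→d1:-→d2:-→d3:-→d4:-→d5:H3→d6:-→d7:-→d8:-→d9:-→d10:-→d11:-→d12:-→d13:-→d14:-→d15:-→d16:-→d17:-→d18:-→d19:-→d20:H3 -> H3
  add 172.224.0.0/12 -> H1 at depth 12
  lookup 168.0.12.173: bits 10101 walk d0:H1→d1:-→d2:-→d3:-→d4:-→d5:H3 -> H3
  add 76.20.33.32/28 -> H3 at depth 28
  add 214.207.0.0/16 -> H1 at depth 16
  add 214.0.0.0/8 -> H2 at depth 8
  lookup 172.225.231.89: bits 1010110011100 walk d0:H1→d1:-→d2:-→d3:-→d4:-→d5:H3→d6:-→d7:-→d8:-→d9:-→d10:-→d11:-→d12:H1→d13:- -> H1
  add 214.0.0.0/8 -> H1 at depth 8

== LOOKUPS ==
["H1","H1","H1","H3","H2","H1","H2","H3","H3","H1"]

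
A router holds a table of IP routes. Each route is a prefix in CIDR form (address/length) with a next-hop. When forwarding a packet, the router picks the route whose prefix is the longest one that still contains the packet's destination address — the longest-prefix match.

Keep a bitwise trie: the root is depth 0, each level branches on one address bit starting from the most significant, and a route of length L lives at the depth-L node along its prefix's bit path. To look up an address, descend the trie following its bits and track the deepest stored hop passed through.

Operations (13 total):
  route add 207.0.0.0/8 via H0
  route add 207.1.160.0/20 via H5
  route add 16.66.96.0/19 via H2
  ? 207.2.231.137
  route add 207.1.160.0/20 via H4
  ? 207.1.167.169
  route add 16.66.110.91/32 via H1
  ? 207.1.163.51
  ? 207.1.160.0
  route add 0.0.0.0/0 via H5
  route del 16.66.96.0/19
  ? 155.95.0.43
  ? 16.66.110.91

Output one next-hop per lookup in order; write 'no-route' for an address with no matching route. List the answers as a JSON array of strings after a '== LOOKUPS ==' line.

Trace:
  + 207.0.0.0/8 (H0) depth=8
  + 207.1.160.0/20 (H5) depth=20
  + 16.66.96.0/19 (H2) depth=19
  lookup 207.2.231.137: bits 11001111000000 walk d0:-→d1:-→d2:-→d3:-→d4:-→d5:-→d6:-→d7:-→d8:H0→d9:-→d10:-→d11:-→d12:-→d13:-→d14:- -> H0
  + 207.1.160.0/20 (H4) depth=20
  lookup 207.1.167.169: bits 11001111000000011010 walk d0:-→d1:-→d2:-→d3:-→d4:-→d5:-→d6:-→d7:-→d8:H0→d9:-→d10:-→d11:-→d12:-→d13:-→d14:-→d15:-→d16:-→d17:-→d18:-→d19:-→d20:H4 -> H4
  + 16.66.110.91/32 (H1) depth=32
  lookup 207.1.163.51: bits 11001111000000011010 walk d0:-→d1:-→d2:-→d3:-→d4:-→d5:-→d6:-→d7:-→d8:H0→d9:-→d10:-→d11:-→d12:-→d13:-→d14:-→d15:-→d16:-→d17:-→d18:-→d19:-→d20:H4 -> H4
  lookup 207.1.160.0: bits 11001111000000011010 walk d0:-→d1:-→d2:-→d3:-→d4:-→d5:-→d6:-→d7:-→d8:H0→d9:-→d10:-→d11:-→d12:-→d13:-→d14:-→d15:-→d16:-→d17:-→d18:-→d19:-→d20:H4 -> H4
  + 0.0.0.0/0 (H5) depth=0
  del 16.66.96.0/19 (clear depth 19)
  lookup 155.95.0.43: bits 1 walk d0:H5→d1:- -> H5
  lookup 16.66.110.91: bits 00010000010000100110111001011011 walk d0:H5→d1:-→d2:-→d3:-→d4:-→d5:-→d6:-→d7:-→d8:-→d9:-→d10:-→d11:-→d12:-→d13:-→d14:-→d15:-→d16:-→d17:-→d18:-→d19:-→d20:-→d21:-→d22:-→d23:-→d24:-→d25:-→d26:-→d27:-→d28:-→d29:-→d30:-→d31:-→d32:H1 -> H1

== LOOKUPS ==
["H0","H4","H4","H4","H5","H1"]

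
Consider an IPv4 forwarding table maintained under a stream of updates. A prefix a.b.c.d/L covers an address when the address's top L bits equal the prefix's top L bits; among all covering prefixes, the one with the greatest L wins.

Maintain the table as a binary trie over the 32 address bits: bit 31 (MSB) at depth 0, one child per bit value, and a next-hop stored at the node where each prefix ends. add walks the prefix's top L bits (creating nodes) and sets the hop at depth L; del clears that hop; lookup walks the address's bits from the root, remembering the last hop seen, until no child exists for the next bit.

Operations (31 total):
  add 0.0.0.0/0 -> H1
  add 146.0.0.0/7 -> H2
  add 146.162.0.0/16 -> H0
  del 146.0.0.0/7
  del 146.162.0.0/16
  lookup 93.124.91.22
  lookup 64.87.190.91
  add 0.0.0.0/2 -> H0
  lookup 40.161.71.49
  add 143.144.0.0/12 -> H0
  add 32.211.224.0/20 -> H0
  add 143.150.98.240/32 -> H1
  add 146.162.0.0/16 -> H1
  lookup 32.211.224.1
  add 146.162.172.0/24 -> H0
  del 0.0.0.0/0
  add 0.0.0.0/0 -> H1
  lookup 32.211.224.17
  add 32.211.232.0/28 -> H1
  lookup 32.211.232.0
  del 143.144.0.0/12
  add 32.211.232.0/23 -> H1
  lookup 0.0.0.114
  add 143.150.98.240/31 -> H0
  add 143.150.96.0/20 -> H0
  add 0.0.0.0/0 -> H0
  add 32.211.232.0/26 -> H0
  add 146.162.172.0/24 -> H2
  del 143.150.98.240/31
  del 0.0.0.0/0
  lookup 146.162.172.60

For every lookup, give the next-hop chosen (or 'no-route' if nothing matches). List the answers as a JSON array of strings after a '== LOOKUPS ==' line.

Apply in order:
  add 0.0.0.0/0 -> H1 at depth 0
  add 146.0.0.0/7 -> H2 at depth 7
  add 146.162.0.0/16 -> H0 at depth 16
  del 146.0.0.0/7 (clear depth 7)
  del 146.162.0.0/16 (clear depth 16)
  ? 93.124.91.22  path d0:H1  best=H1
  ? 64.87.190.91  path d0:H1  best=H1
  add 0.0.0.0/2 -> H0 at depth 2
  ? 40.161.71.49  path d0:H1→d1:-→d2:H0  best=H0
  add 143.144.0.0/12 -> H0 at depth 12
  add 32.211.224.0/20 -> H0 at depth 20
  add 143.150.98.240/32 -> H1 at depth 32
  add 146.162.0.0/16 -> H1 at depth 16
  ? 32.211.224.1  path d0:H1→d1:-→d2:H0→d3:-→d4:-→d5:-→d6:-→d7:-→d8:-→d9:-→d10:-→d11:-→d12:-→d13:-→d14:-→d15:-→d16:-→d17:-→d18:-→d19:-→d20:H0  best=H0
  add 146.162.172.0/24 -> H0 at depth 24
  del 0.0.0.0/0 (clear depth 0)
  add 0.0.0.0/0 -> H1 at depth 0
  ? 32.211.224.17  path d0:H1→d1:-→d2:H0→d3:-→d4:-→d5:-→d6:-→d7:-→d8:-→d9:-→d10:-→d11:-→d12:-→d13:-→d14:-→d15:-→d16:-→d17:-→d18:-→d19:-→d20:H0  best=H0
  add 32.211.232.0/28 -> H1 at depth 28
  ? 32.211.232.0  path d0:H1→d1:-→d2:H0→d3:-→d4:-→d5:-→d6:-→d7:-→d8:-→d9:-→d10:-→d11:-→d12:-→d13:-→d14:-→d15:-→d16:-→d17:-→d18:-→d19:-→d20:H0→d21:-→d22:-→d23:-→d24:-→d25:-→d26:-→d27:-→d28:H1  best=H1
  del 143.144.0.0/12 (clear depth 12)
  add 32.211.232.0/23 -> H1 at depth 23
  ? 0.0.0.114  path d0:H1→d1:-→d2:H0  best=H0
  add 143.150.98.240/31 -> H0 at depth 31
  add 143.150.96.0/20 -> H0 at depth 20
  add 0.0.0.0/0 -> H0 at depth 0
  add 32.211.232.0/26 -> H0 at depth 26
  add 146.162.172.0/24 -> H2 at depth 24
  del 143.150.98.240/31 (clear depth 31)
  del 0.0.0.0/0 (clear depth 0)
  ? 146.162.172.60  path d0:-→d1:-→d2:-→d3:-→d4:-→d5:-→d6:-→d7:-→d8:-→d9:-→d10:-→d11:-→d12:-→d13:-→d14:-→d15:-→d16:H1→d17:-→d18:-→d19:-→d20:-→d21:-→d22:-→d23:-→d24:H2  best=H2

== LOOKUPS ==
["H1","H1","H0","H0","H0","H1","H0","H2"]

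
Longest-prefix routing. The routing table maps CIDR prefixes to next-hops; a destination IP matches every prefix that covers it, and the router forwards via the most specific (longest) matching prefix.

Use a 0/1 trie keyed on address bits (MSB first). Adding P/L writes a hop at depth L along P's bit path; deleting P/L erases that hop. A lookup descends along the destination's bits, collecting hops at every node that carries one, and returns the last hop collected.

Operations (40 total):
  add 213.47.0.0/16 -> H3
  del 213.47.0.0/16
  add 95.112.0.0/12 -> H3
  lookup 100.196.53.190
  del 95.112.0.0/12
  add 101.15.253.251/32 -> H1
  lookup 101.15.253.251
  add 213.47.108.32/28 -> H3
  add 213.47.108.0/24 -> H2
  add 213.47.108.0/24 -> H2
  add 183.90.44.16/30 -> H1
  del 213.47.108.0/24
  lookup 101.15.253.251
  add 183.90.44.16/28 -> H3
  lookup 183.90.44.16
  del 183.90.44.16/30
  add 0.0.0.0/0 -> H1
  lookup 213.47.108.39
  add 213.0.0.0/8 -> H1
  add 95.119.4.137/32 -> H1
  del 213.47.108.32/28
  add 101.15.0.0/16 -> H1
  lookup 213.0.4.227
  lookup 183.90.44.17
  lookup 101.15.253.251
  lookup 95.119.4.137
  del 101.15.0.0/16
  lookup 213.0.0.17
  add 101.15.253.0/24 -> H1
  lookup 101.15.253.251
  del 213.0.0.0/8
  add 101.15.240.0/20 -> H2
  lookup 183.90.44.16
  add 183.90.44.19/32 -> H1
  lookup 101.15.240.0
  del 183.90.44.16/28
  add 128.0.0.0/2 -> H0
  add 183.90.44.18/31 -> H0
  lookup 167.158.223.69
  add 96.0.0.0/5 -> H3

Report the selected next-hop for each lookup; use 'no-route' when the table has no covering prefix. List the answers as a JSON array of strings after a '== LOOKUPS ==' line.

Apply in order:
  add 213.47.0.0/16 -> H3 at depth 16
  - 213.47.0.0/16 clear@16
  add 95.112.0.0/12 -> H3 at depth 12
  Q 100.196.53.190: descend 01 ; hops seen [∅] ; pick no-route
  - 95.112.0.0/12 clear@12
  add 101.15.253.251/32 -> H1 at depth 32
  Q 101.15.253.251: descend 01100101000011111111110111111011 ; hops seen [H1] ; pick H1
  add 213.47.108.32/28 -> H3 at depth 28
  add 213.47.108.0/24 -> H2 at depth 24
  add 213.47.108.0/24 -> H2 at depth 24
  add 183.90.44.16/30 -> H1 at depth 30
  - 213.47.108.0/24 clear@24
  Q 101.15.253.251: descend 01100101000011111111110111111011 ; hops seen [H1] ; pick H1
  add 183.90.44.16/28 -> H3 at depth 28
  Q 183.90.44.16: descend 101101110101101000101100000100 ; hops seen [H3,H1] ; pick H1
  - 183.90.44.16/30 clear@30
  add 0.0.0.0/0 -> H1 at depth 0
  Q 213.47.108.39: descend 1101010100101111011011000010 ; hops seen [H1,H3] ; pick H3
  add 213.0.0.0/8 -> H1 at depth 8
  add 95.119.4.137/32 -> H1 at depth 32
  - 213.47.108.32/28 clear@28
  add 101.15.0.0/16 -> H1 at depth 16
  Q 213.0.4.227: descend 1101010100 ; hops seen [H1,H1] ; pick H1
  Q 183.90.44.17: descend 101101110101101000101100000100 ; hops seen [H1,H3] ; pick H3
  Q 101.15.253.251: descend 01100101000011111111110111111011 ; hops seen [H1,H1,H1] ; pick H1
  Q 95.119.4.137: descend 01011111011101110000010010001001 ; hops seen [H1,H1] ; pick H1
  - 101.15.0.0/16 clear@16
  Q 213.0.0.17: descend 1101010100 ; hops seen [H1,H1] ; pick H1
  add 101.15.253.0/24 -> H1 at depth 24
  Q 101.15.253.251: descend 01100101000011111111110111111011 ; hops seen [H1,H1,H1] ; pick H1
  - 213.0.0.0/8 clear@8
  add 101.15.240.0/20 -> H2 at depth 20
  Q 183.90.44.16: descend 101101110101101000101100000100 ; hops seen [H1,H3] ; pick H3
  add 183.90.44.19/32 -> H1 at depth 32
  Q 101.15.240.0: descend 01100101000011111111 ; hops seen [H1,H2] ; pick H2
  - 183.90.44.16/28 clear@28
  add 128.0.0.0/2 -> H0 at depth 2
  add 183.90.44.18/31 -> H0 at depth 31
  Q 167.158.223.69: descend 101 ; hops seen [H1,H0] ; pick H0
  add 96.0.0.0/5 -> H3 at depth 5

== LOOKUPS ==
["no-route","H1","H1","H1","H3","H1","H3","H1","H1","H1","H1","H3","H2","H0"]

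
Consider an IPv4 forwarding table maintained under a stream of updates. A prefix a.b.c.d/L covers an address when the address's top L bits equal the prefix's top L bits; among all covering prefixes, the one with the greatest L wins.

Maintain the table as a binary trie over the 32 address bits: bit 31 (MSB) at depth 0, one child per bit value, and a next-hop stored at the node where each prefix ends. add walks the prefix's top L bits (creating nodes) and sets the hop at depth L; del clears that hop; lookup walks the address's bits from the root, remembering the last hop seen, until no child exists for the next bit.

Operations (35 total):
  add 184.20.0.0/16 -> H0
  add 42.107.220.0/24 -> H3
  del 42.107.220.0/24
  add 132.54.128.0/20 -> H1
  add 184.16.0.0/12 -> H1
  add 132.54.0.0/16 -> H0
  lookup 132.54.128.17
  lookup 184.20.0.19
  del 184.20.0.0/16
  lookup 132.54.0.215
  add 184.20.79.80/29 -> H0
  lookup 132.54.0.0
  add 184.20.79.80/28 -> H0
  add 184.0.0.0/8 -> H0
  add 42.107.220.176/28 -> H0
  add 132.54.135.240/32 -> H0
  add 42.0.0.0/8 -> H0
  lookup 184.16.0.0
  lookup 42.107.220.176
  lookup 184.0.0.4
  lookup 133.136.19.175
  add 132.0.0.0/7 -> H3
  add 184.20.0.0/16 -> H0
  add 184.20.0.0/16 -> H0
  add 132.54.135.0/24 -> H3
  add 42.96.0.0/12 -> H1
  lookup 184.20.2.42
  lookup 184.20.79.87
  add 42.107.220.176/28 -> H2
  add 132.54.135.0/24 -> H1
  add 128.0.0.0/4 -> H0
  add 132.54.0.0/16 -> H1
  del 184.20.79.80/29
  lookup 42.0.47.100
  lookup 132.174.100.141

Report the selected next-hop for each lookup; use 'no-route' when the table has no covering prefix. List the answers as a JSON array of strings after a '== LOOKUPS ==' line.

Process each operation:
  + 184.20.0.0/16 (H0) depth=16
  + 42.107.220.0/24 (H3) depth=24
  del 42.107.220.0/24 (clear depth 24)
  + 132.54.128.0/20 (H1) depth=20
  + 184.16.0.0/12 (H1) depth=12
  + 132.54.0.0/16 (H0) depth=16
  lookup 132.54.128.17: bits 10000100001101101000 walk d0:-→d1:-→d2:-→d3:-→d4:-→d5:-→d6:-→d7:-→d8:-→d9:-→d10:-→d11:-→d12:-→d13:-→d14:-→d15:-→d16:H0→d17:-→d18:-→d19:-→d20:H1 -> H1
  lookup 184.20.0.19: bits 1011100000010100 walk d0:-→d1:-→d2:-→d3:-→d4:-→d5:-→d6:-→d7:-→d8:-→d9:-→d10:-→d11:-→d12:H1→d13:-→d14:-→d15:-→d16:H0 -> H0
  del 184.20.0.0/16 (clear depth 16)
  lookup 132.54.0.215: bits 1000010000110110 walk d0:-→d1:-→d2:-→d3:-→d4:-→d5:-→d6:-→d7:-→d8:-→d9:-→d10:-→d11:-→d12:-→d13:-→d14:-→d15:-→d16:H0 -> H0
  + 184.20.79.80/29 (H0) depth=29
  lookup 132.54.0.0: bits 1000010000110110 walk d0:-→d1:-→d2:-→d3:-→d4:-→d5:-→d6:-→d7:-→d8:-→d9:-→d10:-→d11:-→d12:-→d13:-→d14:-→d15:-→d16:H0 -> H0
  + 184.20.79.80/28 (H0) depth=28
  + 184.0.0.0/8 (H0) depth=8
  + 42.107.220.176/28 (H0) depth=28
  + 132.54.135.240/32 (H0) depth=32
  + 42.0.0.0/8 (H0) depth=8
  lookup 184.16.0.0: bits 1011100000010 walk d0:-→d1:-→d2:-→d3:-→d4:-→d5:-→d6:-→d7:-→d8:H0→d9:-→d10:-→d11:-→d12:H1→d13:- -> H1
  lookup 42.107.220.176: bits 0010101001101011110111001011 walk d0:-→d1:-→d2:-→d3:-→d4:-→d5:-→d6:-→d7:-→d8:H0→d9:-→d10:-→d11:-→d12:-→d13:-→d14:-→d15:-→d16:-→d17:-→d18:-→d19:-→d20:-→d21:-→d22:-→d23:-→d24:-→d25:-→d26:-→d27:-→d28:H0 -> H0
  lookup 184.0.0.4: bits 10111000000 walk d0:-→d1:-→d2:-→d3:-→d4:-→d5:-→d6:-→d7:-→d8:H0→d9:-→d10:-→d11:- -> H0
  lookup 133.136.19.175: bits 1000010 walk d0:-→d1:-→d2:-→d3:-→d4:-→d5:-→d6:-→d7:- -> no-route
  + 132.0.0.0/7 (H3) depth=7
  + 184.20.0.0/16 (H0) depth=16
  + 184.20.0.0/16 (H0) depth=16
  + 132.54.135.0/24 (H3) depth=24
  + 42.96.0.0/12 (H1) depth=12
  lookup 184.20.2.42: bits 10111000000101000 walk d0:-→d1:-→d2:-→d3:-→d4:-→d5:-→d6:-→d7:-→d8:H0→d9:-→d10:-→d11:-→d12:H1→d13:-→d14:-→d15:-→d16:H0→d17:- -> H0
  lookup 184.20.79.87: bits 10111000000101000100111101010 walk d0:-→d1:-→d2:-→d3:-→d4:-→d5:-→d6:-→d7:-→d8:H0→d9:-→d10:-→d11:-→d12:H1→d13:-→d14:-→d15:-→d16:H0→d17:-→d18:-→d19:-→d20:-→d21:-→d22:-→d23:-→d24:-→d25:-→d26:-→d27:-→d28:H0→d29:H0 -> H0
  + 42.107.220.176/28 (H2) depth=28
  + 132.54.135.0/24 (H1) depth=24
  + 128.0.0.0/4 (H0) depth=4
  + 132.54.0.0/16 (H1) depth=16
  del 184.20.79.80/29 (clear depth 29)
  lookup 42.0.47.100: bits 001010100 walk d0:-→d1:-→d2:-→d3:-→d4:-→d5:-→d6:-→d7:-→d8:H0→d9:- -> H0
  lookup 132.174.100.141: bits 10000100 walk d0:-→d1:-→d2:-→d3:-→d4:H0→d5:-→d6:-→d7:H3→d8:- -> H3

== LOOKUPS ==
["H1","H0","H0","H0","H1","H0","H0","no-route","H0","H0","H0","H3"]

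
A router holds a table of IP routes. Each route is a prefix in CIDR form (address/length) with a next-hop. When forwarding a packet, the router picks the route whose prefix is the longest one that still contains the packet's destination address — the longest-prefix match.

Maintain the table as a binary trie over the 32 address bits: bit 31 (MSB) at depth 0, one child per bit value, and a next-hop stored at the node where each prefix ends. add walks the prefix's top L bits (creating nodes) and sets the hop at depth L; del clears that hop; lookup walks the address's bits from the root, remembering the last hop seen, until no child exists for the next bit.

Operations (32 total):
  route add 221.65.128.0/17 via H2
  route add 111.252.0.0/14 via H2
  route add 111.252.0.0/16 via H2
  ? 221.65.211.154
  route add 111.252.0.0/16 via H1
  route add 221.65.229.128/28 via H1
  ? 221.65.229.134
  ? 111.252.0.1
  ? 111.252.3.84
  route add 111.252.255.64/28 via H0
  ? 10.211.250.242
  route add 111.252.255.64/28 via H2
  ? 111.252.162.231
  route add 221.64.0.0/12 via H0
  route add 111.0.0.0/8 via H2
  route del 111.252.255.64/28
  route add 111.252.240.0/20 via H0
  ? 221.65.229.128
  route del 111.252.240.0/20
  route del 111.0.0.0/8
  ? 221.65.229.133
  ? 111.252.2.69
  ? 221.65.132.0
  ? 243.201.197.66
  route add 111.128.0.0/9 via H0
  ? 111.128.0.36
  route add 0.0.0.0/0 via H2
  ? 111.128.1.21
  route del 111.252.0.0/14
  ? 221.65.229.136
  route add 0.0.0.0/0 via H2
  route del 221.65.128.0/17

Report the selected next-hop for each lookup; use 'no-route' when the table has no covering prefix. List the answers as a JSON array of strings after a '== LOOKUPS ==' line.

Process each operation:
  add 221.65.128.0/17 -> H2 at depth 17
  add 111.252.0.0/14 -> H2 at depth 14
  add 111.252.0.0/16 -> H2 at depth 16
  ? 221.65.211.154  path d0:-→d1:-→d2:-→d3:-→d4:-→d5:-→d6:-→d7:-→d8:-→d9:-→d10:-→d11:-→d12:-→d13:-→d14:-→d15:-→d16:-→d17:H2  best=H2
  add 111.252.0.0/16 -> H1 at depth 16
  add 221.65.229.128/28 -> H1 at depth 28
  ? 221.65.229.134  path d0:-→d1:-→d2:-→d3:-→d4:-→d5:-→d6:-→d7:-→d8:-→d9:-→d10:-→d11:-→d12:-→d13:-→d14:-→d15:-→d16:-→d17:H2→d18:-→d19:-→d20:-→d21:-→d22:-→d23:-→d24:-→d25:-→d26:-→d27:-→d28:H1  best=H1
  ? 111.252.0.1  path d0:-→d1:-→d2:-→d3:-→d4:-→d5:-→d6:-→d7:-→d8:-→d9:-→d10:-→d11:-→d12:-→d13:-→d14:H2→d15:-→d16:H1  best=H1
  ? 111.252.3.84  path d0:-→d1:-→d2:-→d3:-→d4:-→d5:-→d6:-→d7:-→d8:-→d9:-→d10:-→d11:-→d12:-→d13:-→d14:H2→d15:-→d16:H1  best=H1
  add 111.252.255.64/28 -> H0 at depth 28
  ? 10.211.250.242  path d0:-→d1:-  best=no-route
  add 111.252.255.64/28 -> H2 at depth 28
  ? 111.252.162.231  path d0:-→d1:-→d2:-→d3:-→d4:-→d5:-→d6:-→d7:-→d8:-→d9:-→d10:-→d11:-→d12:-→d13:-→d14:H2→d15:-→d16:H1→d17:-  best=H1
  add 221.64.0.0/12 -> H0 at depth 12
  add 111.0.0.0/8 -> H2 at depth 8
  del 111.252.255.64/28 (clear depth 28)
  add 111.252.240.0/20 -> H0 at depth 20
  ? 221.65.229.128  path d0:-→d1:-→d2:-→d3:-→d4:-→d5:-→d6:-→d7:-→d8:-→d9:-→d10:-→d11:-→d12:H0→d13:-→d14:-→d15:-→d16:-→d17:H2→d18:-→d19:-→d20:-→d21:-→d22:-→d23:-→d24:-→d25:-→d26:-→d27:-→d28:H1  best=H1
  del 111.252.240.0/20 (clear depth 20)
  del 111.0.0.0/8 (clear depth 8)
  ? 221.65.229.133  path d0:-→d1:-→d2:-→d3:-→d4:-→d5:-→d6:-→d7:-→d8:-→d9:-→d10:-→d11:-→d12:H0→d13:-→d14:-→d15:-→d16:-→d17:H2→d18:-→d19:-→d20:-→d21:-→d22:-→d23:-→d24:-→d25:-→d26:-→d27:-→d28:H1  best=H1
  ? 111.252.2.69  path d0:-→d1:-→d2:-→d3:-→d4:-→d5:-→d6:-→d7:-→d8:-→d9:-→d10:-→d11:-→d12:-→d13:-→d14:H2→d15:-→d16:H1  best=H1
  ? 221.65.132.0  path d0:-→d1:-→d2:-→d3:-→d4:-→d5:-→d6:-→d7:-→d8:-→d9:-→d10:-→d11:-→d12:H0→d13:-→d14:-→d15:-→d16:-→d17:H2  best=H2
  ? 243.201.197.66  path d0:-→d1:-→d2:-  best=no-route
  add 111.128.0.0/9 -> H0 at depth 9
  ? 111.128.0.36  path d0:-→d1:-→d2:-→d3:-→d4:-→d5:-→d6:-→d7:-→d8:-→d9:H0  best=H0
  add 0.0.0.0/0 -> H2 at depth 0
  ? 111.128.1.21  path d0:H2→d1:-→d2:-→d3:-→d4:-→d5:-→d6:-→d7:-→d8:-→d9:H0  best=H0
  del 111.252.0.0/14 (clear depth 14)
  ? 221.65.229.136  path d0:H2→d1:-→d2:-→d3:-→d4:-→d5:-→d6:-→d7:-→d8:-→d9:-→d10:-→d11:-→d12:H0→d13:-→d14:-→d15:-→d16:-→d17:H2→d18:-→d19:-→d20:-→d21:-→d22:-→d23:-→d24:-→d25:-→d26:-→d27:-→d28:H1  best=H1
  add 0.0.0.0/0 -> H2 at depth 0
  del 221.65.128.0/17 (clear depth 17)

== LOOKUPS ==
["H2","H1","H1","H1","no-route","H1","H1","H1","H1","H2","no-route","H0","H0","H1"]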